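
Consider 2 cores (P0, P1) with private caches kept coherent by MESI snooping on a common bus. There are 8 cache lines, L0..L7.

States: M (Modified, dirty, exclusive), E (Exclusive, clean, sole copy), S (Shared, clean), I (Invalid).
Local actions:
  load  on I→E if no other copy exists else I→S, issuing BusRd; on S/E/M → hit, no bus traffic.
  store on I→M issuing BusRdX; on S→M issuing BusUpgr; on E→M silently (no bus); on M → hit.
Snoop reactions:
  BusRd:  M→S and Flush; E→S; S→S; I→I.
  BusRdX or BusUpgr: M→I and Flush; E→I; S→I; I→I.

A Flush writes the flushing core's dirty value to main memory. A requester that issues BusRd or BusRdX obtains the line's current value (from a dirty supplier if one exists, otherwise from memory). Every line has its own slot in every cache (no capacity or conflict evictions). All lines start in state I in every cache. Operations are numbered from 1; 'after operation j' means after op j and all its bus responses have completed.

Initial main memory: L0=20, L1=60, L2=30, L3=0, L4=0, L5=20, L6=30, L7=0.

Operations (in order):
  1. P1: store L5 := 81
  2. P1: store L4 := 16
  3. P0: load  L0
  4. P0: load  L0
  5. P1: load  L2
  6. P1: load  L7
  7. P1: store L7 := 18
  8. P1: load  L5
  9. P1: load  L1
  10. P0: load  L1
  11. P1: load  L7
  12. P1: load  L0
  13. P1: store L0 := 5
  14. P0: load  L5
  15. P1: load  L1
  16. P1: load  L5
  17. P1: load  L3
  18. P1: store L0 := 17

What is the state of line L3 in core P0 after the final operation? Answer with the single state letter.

state = I

step 1: P1: store L5 := 81  ⟶  IM  (L5)  txn=BusRdX  M[L5]=20
step 2: P1: store L4 := 16  ⟶  IM  (L4)  txn=BusRdX  M[L4]=0
step 3: P0: load  L0  ⟶  EI  (L0)  txn=BusRd  M[L0]=20
step 4: P0: load  L0  ⟶  EI  (L0)  txn=∅  M[L0]=20
step 5: P1: load  L2  ⟶  IE  (L2)  txn=BusRd  M[L2]=30
step 6: P1: load  L7  ⟶  IE  (L7)  txn=BusRd  M[L7]=0
step 7: P1: store L7 := 18  ⟶  IM  (L7)  txn=∅  M[L7]=0
step 8: P1: load  L5  ⟶  IM  (L5)  txn=∅  M[L5]=20
step 9: P1: load  L1  ⟶  IE  (L1)  txn=BusRd  M[L1]=60
step 10: P0: load  L1  ⟶  SS  (L1)  txn=BusRd  M[L1]=60
step 11: P1: load  L7  ⟶  IM  (L7)  txn=∅  M[L7]=0
step 12: P1: load  L0  ⟶  SS  (L0)  txn=BusRd  M[L0]=20
step 13: P1: store L0 := 5  ⟶  IM  (L0)  txn=BusUpgr  M[L0]=20
step 14: P0: load  L5  ⟶  SS  (L5)  txn=BusRd+Flush  M[L5]=81
step 15: P1: load  L1  ⟶  SS  (L1)  txn=∅  M[L1]=60
step 16: P1: load  L5  ⟶  SS  (L5)  txn=∅  M[L5]=81
step 17: P1: load  L3  ⟶  IE  (L3)  txn=BusRd  M[L3]=0
step 18: P1: store L0 := 17  ⟶  IM  (L0)  txn=∅  M[L0]=20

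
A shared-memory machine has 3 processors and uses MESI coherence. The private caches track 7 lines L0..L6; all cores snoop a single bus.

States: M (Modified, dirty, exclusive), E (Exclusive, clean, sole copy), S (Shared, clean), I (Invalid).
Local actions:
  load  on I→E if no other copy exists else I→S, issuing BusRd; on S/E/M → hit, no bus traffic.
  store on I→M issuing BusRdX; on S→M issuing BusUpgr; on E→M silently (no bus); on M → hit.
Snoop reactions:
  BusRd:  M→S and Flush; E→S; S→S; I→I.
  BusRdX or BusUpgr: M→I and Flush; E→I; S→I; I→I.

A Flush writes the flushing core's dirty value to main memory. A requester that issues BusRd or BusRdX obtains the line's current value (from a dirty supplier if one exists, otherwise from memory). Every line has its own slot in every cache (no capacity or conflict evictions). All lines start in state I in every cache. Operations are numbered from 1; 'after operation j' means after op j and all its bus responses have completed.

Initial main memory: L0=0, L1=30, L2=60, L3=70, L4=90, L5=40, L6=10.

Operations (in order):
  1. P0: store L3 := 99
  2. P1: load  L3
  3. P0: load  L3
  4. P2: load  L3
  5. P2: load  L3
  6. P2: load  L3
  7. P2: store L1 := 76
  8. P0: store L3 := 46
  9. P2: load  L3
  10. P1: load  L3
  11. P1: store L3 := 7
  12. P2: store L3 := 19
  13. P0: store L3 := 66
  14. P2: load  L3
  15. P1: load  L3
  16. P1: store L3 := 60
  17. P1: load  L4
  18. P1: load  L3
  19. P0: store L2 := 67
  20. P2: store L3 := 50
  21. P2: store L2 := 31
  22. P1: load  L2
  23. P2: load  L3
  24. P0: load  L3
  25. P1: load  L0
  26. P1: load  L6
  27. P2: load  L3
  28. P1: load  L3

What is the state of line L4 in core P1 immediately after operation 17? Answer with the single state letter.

state = E

[1] P0: store L3 := 99 | P0:M(99), P1:I, P2:I | bus: BusRdX
[2] P1: load  L3 | P0:S(99), P1:S(99), P2:I | bus: BusRd,Flush
[3] P0: load  L3 | P0:S(99), P1:S(99), P2:I | bus: none
[4] P2: load  L3 | P0:S(99), P1:S(99), P2:S(99) | bus: BusRd
[5] P2: load  L3 | P0:S(99), P1:S(99), P2:S(99) | bus: none
[6] P2: load  L3 | P0:S(99), P1:S(99), P2:S(99) | bus: none
[7] P2: store L1 := 76 | P0:I, P1:I, P2:M(76) | bus: BusRdX
[8] P0: store L3 := 46 | P0:M(46), P1:I, P2:I | bus: BusUpgr
[9] P2: load  L3 | P0:S(46), P1:I, P2:S(46) | bus: BusRd,Flush
[10] P1: load  L3 | P0:S(46), P1:S(46), P2:S(46) | bus: BusRd
[11] P1: store L3 := 7 | P0:I, P1:M(7), P2:I | bus: BusUpgr
[12] P2: store L3 := 19 | P0:I, P1:I, P2:M(19) | bus: BusRdX,Flush
[13] P0: store L3 := 66 | P0:M(66), P1:I, P2:I | bus: BusRdX,Flush
[14] P2: load  L3 | P0:S(66), P1:I, P2:S(66) | bus: BusRd,Flush
[15] P1: load  L3 | P0:S(66), P1:S(66), P2:S(66) | bus: BusRd
[16] P1: store L3 := 60 | P0:I, P1:M(60), P2:I | bus: BusUpgr
[17] P1: load  L4 | P0:I, P1:E(90), P2:I | bus: BusRd
[18] P1: load  L3 | P0:I, P1:M(60), P2:I | bus: none
[19] P0: store L2 := 67 | P0:M(67), P1:I, P2:I | bus: BusRdX
[20] P2: store L3 := 50 | P0:I, P1:I, P2:M(50) | bus: BusRdX,Flush
[21] P2: store L2 := 31 | P0:I, P1:I, P2:M(31) | bus: BusRdX,Flush
[22] P1: load  L2 | P0:I, P1:S(31), P2:S(31) | bus: BusRd,Flush
[23] P2: load  L3 | P0:I, P1:I, P2:M(50) | bus: none
[24] P0: load  L3 | P0:S(50), P1:I, P2:S(50) | bus: BusRd,Flush
[25] P1: load  L0 | P0:I, P1:E(0), P2:I | bus: BusRd
[26] P1: load  L6 | P0:I, P1:E(10), P2:I | bus: BusRd
[27] P2: load  L3 | P0:S(50), P1:I, P2:S(50) | bus: none
[28] P1: load  L3 | P0:S(50), P1:S(50), P2:S(50) | bus: BusRd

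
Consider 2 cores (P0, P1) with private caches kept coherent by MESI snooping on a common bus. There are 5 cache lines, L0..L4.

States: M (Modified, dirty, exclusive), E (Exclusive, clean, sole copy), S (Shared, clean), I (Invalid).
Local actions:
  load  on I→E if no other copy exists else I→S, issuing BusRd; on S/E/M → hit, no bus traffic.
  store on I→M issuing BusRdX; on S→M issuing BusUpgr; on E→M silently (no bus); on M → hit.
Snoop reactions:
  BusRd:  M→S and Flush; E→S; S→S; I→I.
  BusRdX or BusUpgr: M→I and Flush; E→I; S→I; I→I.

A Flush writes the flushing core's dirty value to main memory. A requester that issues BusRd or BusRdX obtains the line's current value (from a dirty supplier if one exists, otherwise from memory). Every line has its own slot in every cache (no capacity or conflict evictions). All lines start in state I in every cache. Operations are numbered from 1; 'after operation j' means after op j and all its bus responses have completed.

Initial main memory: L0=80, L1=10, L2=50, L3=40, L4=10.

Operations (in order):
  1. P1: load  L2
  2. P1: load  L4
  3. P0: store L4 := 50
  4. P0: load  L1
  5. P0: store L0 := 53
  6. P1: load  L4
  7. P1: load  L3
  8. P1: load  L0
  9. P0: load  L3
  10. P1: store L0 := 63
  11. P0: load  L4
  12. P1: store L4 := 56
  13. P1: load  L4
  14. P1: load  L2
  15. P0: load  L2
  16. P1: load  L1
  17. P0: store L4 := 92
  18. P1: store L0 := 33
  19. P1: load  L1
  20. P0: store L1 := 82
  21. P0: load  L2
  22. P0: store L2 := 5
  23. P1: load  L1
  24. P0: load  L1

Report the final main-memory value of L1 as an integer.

step 1: P1: load  L2  ⟶  IE  (L2)  txn=BusRd  M[L2]=50
step 2: P1: load  L4  ⟶  IE  (L4)  txn=BusRd  M[L4]=10
step 3: P0: store L4 := 50  ⟶  MI  (L4)  txn=BusRdX  M[L4]=10
step 4: P0: load  L1  ⟶  EI  (L1)  txn=BusRd  M[L1]=10
step 5: P0: store L0 := 53  ⟶  MI  (L0)  txn=BusRdX  M[L0]=80
step 6: P1: load  L4  ⟶  SS  (L4)  txn=BusRd+Flush  M[L4]=50
step 7: P1: load  L3  ⟶  IE  (L3)  txn=BusRd  M[L3]=40
step 8: P1: load  L0  ⟶  SS  (L0)  txn=BusRd+Flush  M[L0]=53
step 9: P0: load  L3  ⟶  SS  (L3)  txn=BusRd  M[L3]=40
step 10: P1: store L0 := 63  ⟶  IM  (L0)  txn=BusUpgr  M[L0]=53
step 11: P0: load  L4  ⟶  SS  (L4)  txn=∅  M[L4]=50
step 12: P1: store L4 := 56  ⟶  IM  (L4)  txn=BusUpgr  M[L4]=50
step 13: P1: load  L4  ⟶  IM  (L4)  txn=∅  M[L4]=50
step 14: P1: load  L2  ⟶  IE  (L2)  txn=∅  M[L2]=50
step 15: P0: load  L2  ⟶  SS  (L2)  txn=BusRd  M[L2]=50
step 16: P1: load  L1  ⟶  SS  (L1)  txn=BusRd  M[L1]=10
step 17: P0: store L4 := 92  ⟶  MI  (L4)  txn=BusRdX+Flush  M[L4]=56
step 18: P1: store L0 := 33  ⟶  IM  (L0)  txn=∅  M[L0]=53
step 19: P1: load  L1  ⟶  SS  (L1)  txn=∅  M[L1]=10
step 20: P0: store L1 := 82  ⟶  MI  (L1)  txn=BusUpgr  M[L1]=10
step 21: P0: load  L2  ⟶  SS  (L2)  txn=∅  M[L2]=50
step 22: P0: store L2 := 5  ⟶  MI  (L2)  txn=BusUpgr  M[L2]=50
step 23: P1: load  L1  ⟶  SS  (L1)  txn=BusRd+Flush  M[L1]=82
step 24: P0: load  L1  ⟶  SS  (L1)  txn=∅  M[L1]=82

memory[L1] = 82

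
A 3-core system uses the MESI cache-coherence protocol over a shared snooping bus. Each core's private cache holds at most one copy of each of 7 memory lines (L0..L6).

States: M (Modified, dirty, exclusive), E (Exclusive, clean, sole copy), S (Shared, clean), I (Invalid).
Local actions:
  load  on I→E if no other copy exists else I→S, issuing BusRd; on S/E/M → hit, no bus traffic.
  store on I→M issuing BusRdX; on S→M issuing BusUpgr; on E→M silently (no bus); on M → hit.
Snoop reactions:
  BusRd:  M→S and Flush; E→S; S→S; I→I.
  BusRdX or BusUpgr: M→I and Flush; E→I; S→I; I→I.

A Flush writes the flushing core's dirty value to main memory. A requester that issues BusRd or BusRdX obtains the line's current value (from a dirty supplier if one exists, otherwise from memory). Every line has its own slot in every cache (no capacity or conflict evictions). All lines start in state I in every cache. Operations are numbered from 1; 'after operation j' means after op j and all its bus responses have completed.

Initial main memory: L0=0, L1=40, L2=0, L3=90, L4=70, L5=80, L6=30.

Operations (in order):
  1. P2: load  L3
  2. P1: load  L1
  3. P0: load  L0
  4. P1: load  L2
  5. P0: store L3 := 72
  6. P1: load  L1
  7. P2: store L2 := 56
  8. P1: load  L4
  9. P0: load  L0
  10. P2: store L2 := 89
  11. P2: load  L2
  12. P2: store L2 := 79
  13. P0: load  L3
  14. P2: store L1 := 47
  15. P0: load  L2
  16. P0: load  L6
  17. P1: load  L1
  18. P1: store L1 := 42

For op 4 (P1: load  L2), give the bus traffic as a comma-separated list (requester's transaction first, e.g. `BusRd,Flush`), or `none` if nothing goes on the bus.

  op1 P2: load  L3 → I/I/E on L3; bus BusRd; mem=90
  op2 P1: load  L1 → I/E/I on L1; bus BusRd; mem=40
  op3 P0: load  L0 → E/I/I on L0; bus BusRd; mem=0
  op4 P1: load  L2 → I/E/I on L2; bus BusRd; mem=0
  op5 P0: store L3 := 72 → M/I/I on L3; bus BusRdX; mem=90
  op6 P1: load  L1 → I/E/I on L1; bus (none); mem=40
  op7 P2: store L2 := 56 → I/I/M on L2; bus BusRdX; mem=0
  op8 P1: load  L4 → I/E/I on L4; bus BusRd; mem=70
  op9 P0: load  L0 → E/I/I on L0; bus (none); mem=0
  op10 P2: store L2 := 89 → I/I/M on L2; bus (none); mem=0
  op11 P2: load  L2 → I/I/M on L2; bus (none); mem=0
  op12 P2: store L2 := 79 → I/I/M on L2; bus (none); mem=0
  op13 P0: load  L3 → M/I/I on L3; bus (none); mem=90
  op14 P2: store L1 := 47 → I/I/M on L1; bus BusRdX; mem=40
  op15 P0: load  L2 → S/I/S on L2; bus BusRd Flush; mem=79
  op16 P0: load  L6 → E/I/I on L6; bus BusRd; mem=30
  op17 P1: load  L1 → I/S/S on L1; bus BusRd Flush; mem=47
  op18 P1: store L1 := 42 → I/M/I on L1; bus BusUpgr; mem=47

bus = BusRd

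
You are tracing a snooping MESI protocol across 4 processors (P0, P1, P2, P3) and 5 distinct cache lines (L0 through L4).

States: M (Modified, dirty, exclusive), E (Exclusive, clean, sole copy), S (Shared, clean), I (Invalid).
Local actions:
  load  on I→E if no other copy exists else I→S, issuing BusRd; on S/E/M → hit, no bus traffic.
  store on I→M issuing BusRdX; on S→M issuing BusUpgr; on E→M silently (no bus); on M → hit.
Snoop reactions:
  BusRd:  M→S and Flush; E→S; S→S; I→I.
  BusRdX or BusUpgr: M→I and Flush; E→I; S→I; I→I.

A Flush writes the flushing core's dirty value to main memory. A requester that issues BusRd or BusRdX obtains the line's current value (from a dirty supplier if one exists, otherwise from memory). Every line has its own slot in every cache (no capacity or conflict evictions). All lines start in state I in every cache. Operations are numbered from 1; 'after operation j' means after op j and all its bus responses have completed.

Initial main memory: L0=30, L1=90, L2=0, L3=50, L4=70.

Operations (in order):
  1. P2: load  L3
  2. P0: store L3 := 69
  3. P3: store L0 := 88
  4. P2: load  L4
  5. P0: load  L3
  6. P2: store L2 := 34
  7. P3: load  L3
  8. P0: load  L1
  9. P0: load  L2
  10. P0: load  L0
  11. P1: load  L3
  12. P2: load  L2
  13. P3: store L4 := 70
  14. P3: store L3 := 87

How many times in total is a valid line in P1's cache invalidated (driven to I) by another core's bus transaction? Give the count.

invalidations = 1

step 1: P2: load  L3  ⟶  IIEI  (L3)  txn=BusRd  M[L3]=50
step 2: P0: store L3 := 69  ⟶  MIII  (L3)  txn=BusRdX  M[L3]=50
step 3: P3: store L0 := 88  ⟶  IIIM  (L0)  txn=BusRdX  M[L0]=30
step 4: P2: load  L4  ⟶  IIEI  (L4)  txn=BusRd  M[L4]=70
step 5: P0: load  L3  ⟶  MIII  (L3)  txn=∅  M[L3]=50
step 6: P2: store L2 := 34  ⟶  IIMI  (L2)  txn=BusRdX  M[L2]=0
step 7: P3: load  L3  ⟶  SIIS  (L3)  txn=BusRd+Flush  M[L3]=69
step 8: P0: load  L1  ⟶  EIII  (L1)  txn=BusRd  M[L1]=90
step 9: P0: load  L2  ⟶  SISI  (L2)  txn=BusRd+Flush  M[L2]=34
step 10: P0: load  L0  ⟶  SIIS  (L0)  txn=BusRd+Flush  M[L0]=88
step 11: P1: load  L3  ⟶  SSIS  (L3)  txn=BusRd  M[L3]=69
step 12: P2: load  L2  ⟶  SISI  (L2)  txn=∅  M[L2]=34
step 13: P3: store L4 := 70  ⟶  IIIM  (L4)  txn=BusRdX  M[L4]=70
step 14: P3: store L3 := 87  ⟶  IIIM  (L3)  txn=BusUpgr  M[L3]=69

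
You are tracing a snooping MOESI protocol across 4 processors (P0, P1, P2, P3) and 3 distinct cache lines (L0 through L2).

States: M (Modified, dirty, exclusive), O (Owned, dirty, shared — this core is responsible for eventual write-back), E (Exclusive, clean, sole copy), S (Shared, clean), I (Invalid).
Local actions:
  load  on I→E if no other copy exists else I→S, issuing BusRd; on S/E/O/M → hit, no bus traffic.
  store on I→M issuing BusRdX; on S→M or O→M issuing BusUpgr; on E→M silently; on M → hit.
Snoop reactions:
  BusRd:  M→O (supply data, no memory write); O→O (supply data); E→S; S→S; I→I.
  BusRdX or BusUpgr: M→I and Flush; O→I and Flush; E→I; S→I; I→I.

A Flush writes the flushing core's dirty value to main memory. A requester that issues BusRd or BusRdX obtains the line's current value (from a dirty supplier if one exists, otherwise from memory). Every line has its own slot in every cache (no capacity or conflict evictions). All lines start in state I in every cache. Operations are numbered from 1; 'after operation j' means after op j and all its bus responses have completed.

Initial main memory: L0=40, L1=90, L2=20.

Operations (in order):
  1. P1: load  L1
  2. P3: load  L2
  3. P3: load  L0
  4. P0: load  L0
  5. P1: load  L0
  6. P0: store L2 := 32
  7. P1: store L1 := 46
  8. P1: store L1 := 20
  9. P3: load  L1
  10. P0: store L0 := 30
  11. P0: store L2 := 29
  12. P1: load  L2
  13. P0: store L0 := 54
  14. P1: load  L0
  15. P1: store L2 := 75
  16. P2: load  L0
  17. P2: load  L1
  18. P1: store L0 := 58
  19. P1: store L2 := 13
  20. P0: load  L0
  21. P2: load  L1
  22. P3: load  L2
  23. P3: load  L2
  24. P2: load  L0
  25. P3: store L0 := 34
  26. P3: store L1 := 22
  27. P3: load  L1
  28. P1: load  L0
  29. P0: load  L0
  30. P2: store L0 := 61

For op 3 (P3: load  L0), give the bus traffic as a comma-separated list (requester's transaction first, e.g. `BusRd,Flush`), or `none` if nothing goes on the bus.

bus = BusRd

1. P1: load  L1  bus=[BusRd]  L1: P0=I P1=E P2=I P3=I  mem[L1]=90
2. P3: load  L2  bus=[BusRd]  L2: P0=I P1=I P2=I P3=E  mem[L2]=20
3. P3: load  L0  bus=[BusRd]  L0: P0=I P1=I P2=I P3=E  mem[L0]=40
4. P0: load  L0  bus=[BusRd]  L0: P0=S P1=I P2=I P3=S  mem[L0]=40
5. P1: load  L0  bus=[BusRd]  L0: P0=S P1=S P2=I P3=S  mem[L0]=40
6. P0: store L2 := 32  bus=[BusRdX]  L2: P0=M P1=I P2=I P3=I  mem[L2]=20
7. P1: store L1 := 46  bus=[-]  L1: P0=I P1=M P2=I P3=I  mem[L1]=90
8. P1: store L1 := 20  bus=[-]  L1: P0=I P1=M P2=I P3=I  mem[L1]=90
9. P3: load  L1  bus=[BusRd]  L1: P0=I P1=O P2=I P3=S  mem[L1]=90
10. P0: store L0 := 30  bus=[BusUpgr]  L0: P0=M P1=I P2=I P3=I  mem[L0]=40
11. P0: store L2 := 29  bus=[-]  L2: P0=M P1=I P2=I P3=I  mem[L2]=20
12. P1: load  L2  bus=[BusRd]  L2: P0=O P1=S P2=I P3=I  mem[L2]=20
13. P0: store L0 := 54  bus=[-]  L0: P0=M P1=I P2=I P3=I  mem[L0]=40
14. P1: load  L0  bus=[BusRd]  L0: P0=O P1=S P2=I P3=I  mem[L0]=40
15. P1: store L2 := 75  bus=[BusUpgr,Flush]  L2: P0=I P1=M P2=I P3=I  mem[L2]=29
16. P2: load  L0  bus=[BusRd]  L0: P0=O P1=S P2=S P3=I  mem[L0]=40
17. P2: load  L1  bus=[BusRd]  L1: P0=I P1=O P2=S P3=S  mem[L1]=90
18. P1: store L0 := 58  bus=[BusUpgr,Flush]  L0: P0=I P1=M P2=I P3=I  mem[L0]=54
19. P1: store L2 := 13  bus=[-]  L2: P0=I P1=M P2=I P3=I  mem[L2]=29
20. P0: load  L0  bus=[BusRd]  L0: P0=S P1=O P2=I P3=I  mem[L0]=54
21. P2: load  L1  bus=[-]  L1: P0=I P1=O P2=S P3=S  mem[L1]=90
22. P3: load  L2  bus=[BusRd]  L2: P0=I P1=O P2=I P3=S  mem[L2]=29
23. P3: load  L2  bus=[-]  L2: P0=I P1=O P2=I P3=S  mem[L2]=29
24. P2: load  L0  bus=[BusRd]  L0: P0=S P1=O P2=S P3=I  mem[L0]=54
25. P3: store L0 := 34  bus=[BusRdX,Flush]  L0: P0=I P1=I P2=I P3=M  mem[L0]=58
26. P3: store L1 := 22  bus=[BusUpgr,Flush]  L1: P0=I P1=I P2=I P3=M  mem[L1]=20
27. P3: load  L1  bus=[-]  L1: P0=I P1=I P2=I P3=M  mem[L1]=20
28. P1: load  L0  bus=[BusRd]  L0: P0=I P1=S P2=I P3=O  mem[L0]=58
29. P0: load  L0  bus=[BusRd]  L0: P0=S P1=S P2=I P3=O  mem[L0]=58
30. P2: store L0 := 61  bus=[BusRdX,Flush]  L0: P0=I P1=I P2=M P3=I  mem[L0]=34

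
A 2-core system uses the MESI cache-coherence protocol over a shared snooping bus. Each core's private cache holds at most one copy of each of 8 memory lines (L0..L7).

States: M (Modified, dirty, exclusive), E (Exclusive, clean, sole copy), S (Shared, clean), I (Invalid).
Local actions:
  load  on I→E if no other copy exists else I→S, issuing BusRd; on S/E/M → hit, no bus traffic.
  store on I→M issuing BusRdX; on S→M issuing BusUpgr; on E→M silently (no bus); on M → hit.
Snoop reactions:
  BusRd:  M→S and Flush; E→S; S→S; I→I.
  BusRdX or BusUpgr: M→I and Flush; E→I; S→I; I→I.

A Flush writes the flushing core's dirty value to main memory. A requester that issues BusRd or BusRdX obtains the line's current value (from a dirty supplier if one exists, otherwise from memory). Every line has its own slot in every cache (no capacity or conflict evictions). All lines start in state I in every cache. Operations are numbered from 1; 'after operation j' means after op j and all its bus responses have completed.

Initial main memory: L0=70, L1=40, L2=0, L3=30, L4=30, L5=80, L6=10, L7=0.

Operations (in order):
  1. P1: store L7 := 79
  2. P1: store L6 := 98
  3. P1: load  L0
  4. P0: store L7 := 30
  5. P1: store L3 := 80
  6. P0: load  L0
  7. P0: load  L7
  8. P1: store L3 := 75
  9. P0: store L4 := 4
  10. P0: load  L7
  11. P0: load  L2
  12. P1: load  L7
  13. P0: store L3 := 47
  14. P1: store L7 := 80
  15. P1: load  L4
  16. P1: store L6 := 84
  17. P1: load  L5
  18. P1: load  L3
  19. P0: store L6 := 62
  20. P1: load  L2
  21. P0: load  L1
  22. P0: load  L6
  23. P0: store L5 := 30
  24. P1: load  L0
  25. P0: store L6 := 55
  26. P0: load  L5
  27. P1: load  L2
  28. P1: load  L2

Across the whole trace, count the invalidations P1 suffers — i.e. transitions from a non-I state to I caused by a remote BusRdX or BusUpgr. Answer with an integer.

invalidations = 4

step 1: P1: store L7 := 79  ⟶  IM  (L7)  txn=BusRdX  M[L7]=0
step 2: P1: store L6 := 98  ⟶  IM  (L6)  txn=BusRdX  M[L6]=10
step 3: P1: load  L0  ⟶  IE  (L0)  txn=BusRd  M[L0]=70
step 4: P0: store L7 := 30  ⟶  MI  (L7)  txn=BusRdX+Flush  M[L7]=79
step 5: P1: store L3 := 80  ⟶  IM  (L3)  txn=BusRdX  M[L3]=30
step 6: P0: load  L0  ⟶  SS  (L0)  txn=BusRd  M[L0]=70
step 7: P0: load  L7  ⟶  MI  (L7)  txn=∅  M[L7]=79
step 8: P1: store L3 := 75  ⟶  IM  (L3)  txn=∅  M[L3]=30
step 9: P0: store L4 := 4  ⟶  MI  (L4)  txn=BusRdX  M[L4]=30
step 10: P0: load  L7  ⟶  MI  (L7)  txn=∅  M[L7]=79
step 11: P0: load  L2  ⟶  EI  (L2)  txn=BusRd  M[L2]=0
step 12: P1: load  L7  ⟶  SS  (L7)  txn=BusRd+Flush  M[L7]=30
step 13: P0: store L3 := 47  ⟶  MI  (L3)  txn=BusRdX+Flush  M[L3]=75
step 14: P1: store L7 := 80  ⟶  IM  (L7)  txn=BusUpgr  M[L7]=30
step 15: P1: load  L4  ⟶  SS  (L4)  txn=BusRd+Flush  M[L4]=4
step 16: P1: store L6 := 84  ⟶  IM  (L6)  txn=∅  M[L6]=10
step 17: P1: load  L5  ⟶  IE  (L5)  txn=BusRd  M[L5]=80
step 18: P1: load  L3  ⟶  SS  (L3)  txn=BusRd+Flush  M[L3]=47
step 19: P0: store L6 := 62  ⟶  MI  (L6)  txn=BusRdX+Flush  M[L6]=84
step 20: P1: load  L2  ⟶  SS  (L2)  txn=BusRd  M[L2]=0
step 21: P0: load  L1  ⟶  EI  (L1)  txn=BusRd  M[L1]=40
step 22: P0: load  L6  ⟶  MI  (L6)  txn=∅  M[L6]=84
step 23: P0: store L5 := 30  ⟶  MI  (L5)  txn=BusRdX  M[L5]=80
step 24: P1: load  L0  ⟶  SS  (L0)  txn=∅  M[L0]=70
step 25: P0: store L6 := 55  ⟶  MI  (L6)  txn=∅  M[L6]=84
step 26: P0: load  L5  ⟶  MI  (L5)  txn=∅  M[L5]=80
step 27: P1: load  L2  ⟶  SS  (L2)  txn=∅  M[L2]=0
step 28: P1: load  L2  ⟶  SS  (L2)  txn=∅  M[L2]=0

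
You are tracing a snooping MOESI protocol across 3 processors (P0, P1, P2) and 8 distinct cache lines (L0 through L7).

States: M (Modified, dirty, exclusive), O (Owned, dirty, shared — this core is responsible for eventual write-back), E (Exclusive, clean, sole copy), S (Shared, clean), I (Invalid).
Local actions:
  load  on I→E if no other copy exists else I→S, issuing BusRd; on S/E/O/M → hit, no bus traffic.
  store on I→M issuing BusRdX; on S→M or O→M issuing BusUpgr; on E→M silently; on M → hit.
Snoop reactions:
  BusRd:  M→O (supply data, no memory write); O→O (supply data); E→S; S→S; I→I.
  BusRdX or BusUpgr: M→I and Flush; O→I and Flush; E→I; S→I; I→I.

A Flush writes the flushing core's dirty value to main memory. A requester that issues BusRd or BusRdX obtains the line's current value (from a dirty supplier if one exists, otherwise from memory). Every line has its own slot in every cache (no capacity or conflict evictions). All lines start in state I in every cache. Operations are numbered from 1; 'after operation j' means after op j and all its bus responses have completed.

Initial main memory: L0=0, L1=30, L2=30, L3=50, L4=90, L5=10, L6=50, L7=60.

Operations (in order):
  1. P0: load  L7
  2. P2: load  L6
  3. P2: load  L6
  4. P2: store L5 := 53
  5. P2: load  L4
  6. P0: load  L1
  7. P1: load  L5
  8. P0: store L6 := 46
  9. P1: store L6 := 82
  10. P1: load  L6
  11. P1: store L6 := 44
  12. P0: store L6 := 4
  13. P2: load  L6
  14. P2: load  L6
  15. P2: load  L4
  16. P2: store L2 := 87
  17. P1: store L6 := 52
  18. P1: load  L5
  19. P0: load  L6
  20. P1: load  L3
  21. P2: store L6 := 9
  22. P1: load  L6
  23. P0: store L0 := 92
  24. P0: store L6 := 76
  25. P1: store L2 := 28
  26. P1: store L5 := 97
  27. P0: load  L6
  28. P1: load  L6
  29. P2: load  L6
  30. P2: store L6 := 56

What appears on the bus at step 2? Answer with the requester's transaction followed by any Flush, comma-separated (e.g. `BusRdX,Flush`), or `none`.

1. P0: load  L7  bus=[BusRd]  L7: P0=E P1=I P2=I  mem[L7]=60
2. P2: load  L6  bus=[BusRd]  L6: P0=I P1=I P2=E  mem[L6]=50
3. P2: load  L6  bus=[-]  L6: P0=I P1=I P2=E  mem[L6]=50
4. P2: store L5 := 53  bus=[BusRdX]  L5: P0=I P1=I P2=M  mem[L5]=10
5. P2: load  L4  bus=[BusRd]  L4: P0=I P1=I P2=E  mem[L4]=90
6. P0: load  L1  bus=[BusRd]  L1: P0=E P1=I P2=I  mem[L1]=30
7. P1: load  L5  bus=[BusRd]  L5: P0=I P1=S P2=O  mem[L5]=10
8. P0: store L6 := 46  bus=[BusRdX]  L6: P0=M P1=I P2=I  mem[L6]=50
9. P1: store L6 := 82  bus=[BusRdX,Flush]  L6: P0=I P1=M P2=I  mem[L6]=46
10. P1: load  L6  bus=[-]  L6: P0=I P1=M P2=I  mem[L6]=46
11. P1: store L6 := 44  bus=[-]  L6: P0=I P1=M P2=I  mem[L6]=46
12. P0: store L6 := 4  bus=[BusRdX,Flush]  L6: P0=M P1=I P2=I  mem[L6]=44
13. P2: load  L6  bus=[BusRd]  L6: P0=O P1=I P2=S  mem[L6]=44
14. P2: load  L6  bus=[-]  L6: P0=O P1=I P2=S  mem[L6]=44
15. P2: load  L4  bus=[-]  L4: P0=I P1=I P2=E  mem[L4]=90
16. P2: store L2 := 87  bus=[BusRdX]  L2: P0=I P1=I P2=M  mem[L2]=30
17. P1: store L6 := 52  bus=[BusRdX,Flush]  L6: P0=I P1=M P2=I  mem[L6]=4
18. P1: load  L5  bus=[-]  L5: P0=I P1=S P2=O  mem[L5]=10
19. P0: load  L6  bus=[BusRd]  L6: P0=S P1=O P2=I  mem[L6]=4
20. P1: load  L3  bus=[BusRd]  L3: P0=I P1=E P2=I  mem[L3]=50
21. P2: store L6 := 9  bus=[BusRdX,Flush]  L6: P0=I P1=I P2=M  mem[L6]=52
22. P1: load  L6  bus=[BusRd]  L6: P0=I P1=S P2=O  mem[L6]=52
23. P0: store L0 := 92  bus=[BusRdX]  L0: P0=M P1=I P2=I  mem[L0]=0
24. P0: store L6 := 76  bus=[BusRdX,Flush]  L6: P0=M P1=I P2=I  mem[L6]=9
25. P1: store L2 := 28  bus=[BusRdX,Flush]  L2: P0=I P1=M P2=I  mem[L2]=87
26. P1: store L5 := 97  bus=[BusUpgr,Flush]  L5: P0=I P1=M P2=I  mem[L5]=53
27. P0: load  L6  bus=[-]  L6: P0=M P1=I P2=I  mem[L6]=9
28. P1: load  L6  bus=[BusRd]  L6: P0=O P1=S P2=I  mem[L6]=9
29. P2: load  L6  bus=[BusRd]  L6: P0=O P1=S P2=S  mem[L6]=9
30. P2: store L6 := 56  bus=[BusUpgr,Flush]  L6: P0=I P1=I P2=M  mem[L6]=76

bus = BusRd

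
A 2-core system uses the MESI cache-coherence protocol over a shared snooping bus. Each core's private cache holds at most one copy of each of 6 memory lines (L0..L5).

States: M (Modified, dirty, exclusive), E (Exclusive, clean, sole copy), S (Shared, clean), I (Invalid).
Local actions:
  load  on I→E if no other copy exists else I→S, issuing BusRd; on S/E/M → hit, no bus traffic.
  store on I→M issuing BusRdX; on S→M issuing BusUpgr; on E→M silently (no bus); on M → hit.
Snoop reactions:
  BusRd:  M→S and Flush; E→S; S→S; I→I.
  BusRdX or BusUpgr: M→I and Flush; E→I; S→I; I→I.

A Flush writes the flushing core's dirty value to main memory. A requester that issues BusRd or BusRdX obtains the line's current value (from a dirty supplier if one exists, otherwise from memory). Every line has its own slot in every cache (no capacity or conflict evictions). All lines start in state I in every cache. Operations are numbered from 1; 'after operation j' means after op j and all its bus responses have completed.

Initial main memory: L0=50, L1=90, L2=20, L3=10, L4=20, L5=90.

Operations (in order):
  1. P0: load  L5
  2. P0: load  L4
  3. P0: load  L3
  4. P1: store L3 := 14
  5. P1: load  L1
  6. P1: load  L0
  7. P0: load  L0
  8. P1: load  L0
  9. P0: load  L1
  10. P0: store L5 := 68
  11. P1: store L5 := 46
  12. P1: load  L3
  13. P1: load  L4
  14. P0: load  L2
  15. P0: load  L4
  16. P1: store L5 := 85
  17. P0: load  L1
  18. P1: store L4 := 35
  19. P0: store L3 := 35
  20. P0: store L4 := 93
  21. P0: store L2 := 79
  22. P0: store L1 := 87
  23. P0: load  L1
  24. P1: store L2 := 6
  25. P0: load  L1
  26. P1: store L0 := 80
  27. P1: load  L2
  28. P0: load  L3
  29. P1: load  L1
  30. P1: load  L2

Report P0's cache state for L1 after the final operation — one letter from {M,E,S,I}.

state = S

[1] P0: load  L5 | P0:E(90), P1:I | bus: BusRd
[2] P0: load  L4 | P0:E(20), P1:I | bus: BusRd
[3] P0: load  L3 | P0:E(10), P1:I | bus: BusRd
[4] P1: store L3 := 14 | P0:I, P1:M(14) | bus: BusRdX
[5] P1: load  L1 | P0:I, P1:E(90) | bus: BusRd
[6] P1: load  L0 | P0:I, P1:E(50) | bus: BusRd
[7] P0: load  L0 | P0:S(50), P1:S(50) | bus: BusRd
[8] P1: load  L0 | P0:S(50), P1:S(50) | bus: none
[9] P0: load  L1 | P0:S(90), P1:S(90) | bus: BusRd
[10] P0: store L5 := 68 | P0:M(68), P1:I | bus: none
[11] P1: store L5 := 46 | P0:I, P1:M(46) | bus: BusRdX,Flush
[12] P1: load  L3 | P0:I, P1:M(14) | bus: none
[13] P1: load  L4 | P0:S(20), P1:S(20) | bus: BusRd
[14] P0: load  L2 | P0:E(20), P1:I | bus: BusRd
[15] P0: load  L4 | P0:S(20), P1:S(20) | bus: none
[16] P1: store L5 := 85 | P0:I, P1:M(85) | bus: none
[17] P0: load  L1 | P0:S(90), P1:S(90) | bus: none
[18] P1: store L4 := 35 | P0:I, P1:M(35) | bus: BusUpgr
[19] P0: store L3 := 35 | P0:M(35), P1:I | bus: BusRdX,Flush
[20] P0: store L4 := 93 | P0:M(93), P1:I | bus: BusRdX,Flush
[21] P0: store L2 := 79 | P0:M(79), P1:I | bus: none
[22] P0: store L1 := 87 | P0:M(87), P1:I | bus: BusUpgr
[23] P0: load  L1 | P0:M(87), P1:I | bus: none
[24] P1: store L2 := 6 | P0:I, P1:M(6) | bus: BusRdX,Flush
[25] P0: load  L1 | P0:M(87), P1:I | bus: none
[26] P1: store L0 := 80 | P0:I, P1:M(80) | bus: BusUpgr
[27] P1: load  L2 | P0:I, P1:M(6) | bus: none
[28] P0: load  L3 | P0:M(35), P1:I | bus: none
[29] P1: load  L1 | P0:S(87), P1:S(87) | bus: BusRd,Flush
[30] P1: load  L2 | P0:I, P1:M(6) | bus: none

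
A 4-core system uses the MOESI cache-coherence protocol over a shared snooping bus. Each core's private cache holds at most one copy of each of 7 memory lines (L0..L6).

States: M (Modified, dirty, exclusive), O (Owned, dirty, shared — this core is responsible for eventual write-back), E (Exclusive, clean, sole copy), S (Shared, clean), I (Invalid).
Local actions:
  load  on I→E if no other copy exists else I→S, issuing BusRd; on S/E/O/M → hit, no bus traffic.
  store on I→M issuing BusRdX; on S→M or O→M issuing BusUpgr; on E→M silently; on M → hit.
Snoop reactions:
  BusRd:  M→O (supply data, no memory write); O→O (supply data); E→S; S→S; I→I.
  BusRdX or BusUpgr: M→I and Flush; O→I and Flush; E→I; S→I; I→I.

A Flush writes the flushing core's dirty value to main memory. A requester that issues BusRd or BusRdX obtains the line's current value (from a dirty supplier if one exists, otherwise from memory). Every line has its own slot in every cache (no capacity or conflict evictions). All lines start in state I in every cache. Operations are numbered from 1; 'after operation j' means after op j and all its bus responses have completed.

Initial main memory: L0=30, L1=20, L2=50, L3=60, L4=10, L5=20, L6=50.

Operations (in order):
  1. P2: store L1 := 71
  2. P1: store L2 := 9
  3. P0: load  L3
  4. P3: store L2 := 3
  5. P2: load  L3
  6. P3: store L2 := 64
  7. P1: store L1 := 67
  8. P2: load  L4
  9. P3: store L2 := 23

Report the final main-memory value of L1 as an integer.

memory[L1] = 71

step 1: P2: store L1 := 71  ⟶  IIMI  (L1)  txn=BusRdX  M[L1]=20
step 2: P1: store L2 := 9  ⟶  IMII  (L2)  txn=BusRdX  M[L2]=50
step 3: P0: load  L3  ⟶  EIII  (L3)  txn=BusRd  M[L3]=60
step 4: P3: store L2 := 3  ⟶  IIIM  (L2)  txn=BusRdX+Flush  M[L2]=9
step 5: P2: load  L3  ⟶  SISI  (L3)  txn=BusRd  M[L3]=60
step 6: P3: store L2 := 64  ⟶  IIIM  (L2)  txn=∅  M[L2]=9
step 7: P1: store L1 := 67  ⟶  IMII  (L1)  txn=BusRdX+Flush  M[L1]=71
step 8: P2: load  L4  ⟶  IIEI  (L4)  txn=BusRd  M[L4]=10
step 9: P3: store L2 := 23  ⟶  IIIM  (L2)  txn=∅  M[L2]=9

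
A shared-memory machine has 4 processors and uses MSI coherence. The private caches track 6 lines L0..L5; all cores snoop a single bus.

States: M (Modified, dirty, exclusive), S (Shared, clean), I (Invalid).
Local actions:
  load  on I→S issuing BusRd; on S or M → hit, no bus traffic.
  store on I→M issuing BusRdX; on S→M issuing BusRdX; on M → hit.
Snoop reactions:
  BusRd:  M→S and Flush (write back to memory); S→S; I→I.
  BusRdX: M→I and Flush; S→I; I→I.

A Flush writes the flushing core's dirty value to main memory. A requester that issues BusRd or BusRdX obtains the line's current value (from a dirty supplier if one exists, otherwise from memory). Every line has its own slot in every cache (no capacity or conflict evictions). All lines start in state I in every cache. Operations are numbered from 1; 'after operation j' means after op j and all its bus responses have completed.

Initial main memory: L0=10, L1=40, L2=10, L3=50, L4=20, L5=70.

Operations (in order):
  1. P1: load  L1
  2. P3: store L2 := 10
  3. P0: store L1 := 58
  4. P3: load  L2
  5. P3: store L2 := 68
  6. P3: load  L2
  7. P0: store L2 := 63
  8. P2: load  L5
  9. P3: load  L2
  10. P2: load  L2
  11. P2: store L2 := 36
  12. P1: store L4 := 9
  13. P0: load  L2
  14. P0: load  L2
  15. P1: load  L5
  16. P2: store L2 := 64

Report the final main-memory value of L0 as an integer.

  op1 P1: load  L1 → I/S/I/I on L1; bus BusRd; mem=40
  op2 P3: store L2 := 10 → I/I/I/M on L2; bus BusRdX; mem=10
  op3 P0: store L1 := 58 → M/I/I/I on L1; bus BusRdX; mem=40
  op4 P3: load  L2 → I/I/I/M on L2; bus (none); mem=10
  op5 P3: store L2 := 68 → I/I/I/M on L2; bus (none); mem=10
  op6 P3: load  L2 → I/I/I/M on L2; bus (none); mem=10
  op7 P0: store L2 := 63 → M/I/I/I on L2; bus BusRdX Flush; mem=68
  op8 P2: load  L5 → I/I/S/I on L5; bus BusRd; mem=70
  op9 P3: load  L2 → S/I/I/S on L2; bus BusRd Flush; mem=63
  op10 P2: load  L2 → S/I/S/S on L2; bus BusRd; mem=63
  op11 P2: store L2 := 36 → I/I/M/I on L2; bus BusRdX; mem=63
  op12 P1: store L4 := 9 → I/M/I/I on L4; bus BusRdX; mem=20
  op13 P0: load  L2 → S/I/S/I on L2; bus BusRd Flush; mem=36
  op14 P0: load  L2 → S/I/S/I on L2; bus (none); mem=36
  op15 P1: load  L5 → I/S/S/I on L5; bus BusRd; mem=70
  op16 P2: store L2 := 64 → I/I/M/I on L2; bus BusRdX; mem=36

memory[L0] = 10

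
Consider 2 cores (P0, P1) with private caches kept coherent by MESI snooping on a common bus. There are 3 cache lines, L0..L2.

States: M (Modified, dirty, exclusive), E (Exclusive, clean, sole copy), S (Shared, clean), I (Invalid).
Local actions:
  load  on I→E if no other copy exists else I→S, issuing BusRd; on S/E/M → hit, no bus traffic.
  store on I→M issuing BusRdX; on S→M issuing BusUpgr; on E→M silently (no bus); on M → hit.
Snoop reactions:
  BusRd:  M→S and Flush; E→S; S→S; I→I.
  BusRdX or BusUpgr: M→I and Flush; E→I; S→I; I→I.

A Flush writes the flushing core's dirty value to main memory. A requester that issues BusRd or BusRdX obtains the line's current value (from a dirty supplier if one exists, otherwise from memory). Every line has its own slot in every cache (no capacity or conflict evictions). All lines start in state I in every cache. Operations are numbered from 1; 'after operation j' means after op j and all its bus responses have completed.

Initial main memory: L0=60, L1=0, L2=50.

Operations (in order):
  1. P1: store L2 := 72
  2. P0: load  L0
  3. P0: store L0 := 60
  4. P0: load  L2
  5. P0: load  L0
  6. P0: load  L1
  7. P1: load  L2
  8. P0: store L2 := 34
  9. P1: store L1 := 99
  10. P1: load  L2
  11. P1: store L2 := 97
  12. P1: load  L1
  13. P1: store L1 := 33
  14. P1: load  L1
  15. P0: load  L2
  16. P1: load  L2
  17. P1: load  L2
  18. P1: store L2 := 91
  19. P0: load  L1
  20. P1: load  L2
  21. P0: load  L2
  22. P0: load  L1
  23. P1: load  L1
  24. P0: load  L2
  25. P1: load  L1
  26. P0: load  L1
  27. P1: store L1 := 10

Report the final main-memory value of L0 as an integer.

memory[L0] = 60

[1] P1: store L2 := 72 | P0:I, P1:M(72) | bus: BusRdX
[2] P0: load  L0 | P0:E(60), P1:I | bus: BusRd
[3] P0: store L0 := 60 | P0:M(60), P1:I | bus: none
[4] P0: load  L2 | P0:S(72), P1:S(72) | bus: BusRd,Flush
[5] P0: load  L0 | P0:M(60), P1:I | bus: none
[6] P0: load  L1 | P0:E(0), P1:I | bus: BusRd
[7] P1: load  L2 | P0:S(72), P1:S(72) | bus: none
[8] P0: store L2 := 34 | P0:M(34), P1:I | bus: BusUpgr
[9] P1: store L1 := 99 | P0:I, P1:M(99) | bus: BusRdX
[10] P1: load  L2 | P0:S(34), P1:S(34) | bus: BusRd,Flush
[11] P1: store L2 := 97 | P0:I, P1:M(97) | bus: BusUpgr
[12] P1: load  L1 | P0:I, P1:M(99) | bus: none
[13] P1: store L1 := 33 | P0:I, P1:M(33) | bus: none
[14] P1: load  L1 | P0:I, P1:M(33) | bus: none
[15] P0: load  L2 | P0:S(97), P1:S(97) | bus: BusRd,Flush
[16] P1: load  L2 | P0:S(97), P1:S(97) | bus: none
[17] P1: load  L2 | P0:S(97), P1:S(97) | bus: none
[18] P1: store L2 := 91 | P0:I, P1:M(91) | bus: BusUpgr
[19] P0: load  L1 | P0:S(33), P1:S(33) | bus: BusRd,Flush
[20] P1: load  L2 | P0:I, P1:M(91) | bus: none
[21] P0: load  L2 | P0:S(91), P1:S(91) | bus: BusRd,Flush
[22] P0: load  L1 | P0:S(33), P1:S(33) | bus: none
[23] P1: load  L1 | P0:S(33), P1:S(33) | bus: none
[24] P0: load  L2 | P0:S(91), P1:S(91) | bus: none
[25] P1: load  L1 | P0:S(33), P1:S(33) | bus: none
[26] P0: load  L1 | P0:S(33), P1:S(33) | bus: none
[27] P1: store L1 := 10 | P0:I, P1:M(10) | bus: BusUpgr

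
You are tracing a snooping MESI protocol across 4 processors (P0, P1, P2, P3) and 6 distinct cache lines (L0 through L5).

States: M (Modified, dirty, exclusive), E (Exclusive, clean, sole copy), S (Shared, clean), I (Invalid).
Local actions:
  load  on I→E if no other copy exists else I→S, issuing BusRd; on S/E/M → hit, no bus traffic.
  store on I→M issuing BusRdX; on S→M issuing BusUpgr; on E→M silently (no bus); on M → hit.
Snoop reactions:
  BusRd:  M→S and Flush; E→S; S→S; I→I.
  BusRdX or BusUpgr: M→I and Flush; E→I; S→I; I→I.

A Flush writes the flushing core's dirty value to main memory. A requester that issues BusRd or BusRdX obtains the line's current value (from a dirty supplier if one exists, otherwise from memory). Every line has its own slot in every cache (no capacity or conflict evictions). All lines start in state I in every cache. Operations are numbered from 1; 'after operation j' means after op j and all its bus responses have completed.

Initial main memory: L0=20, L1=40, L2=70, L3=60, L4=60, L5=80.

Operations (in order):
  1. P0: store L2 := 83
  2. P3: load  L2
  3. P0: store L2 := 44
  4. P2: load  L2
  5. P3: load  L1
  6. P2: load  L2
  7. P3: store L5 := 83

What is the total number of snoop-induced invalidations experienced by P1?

invalidations = 0

step 1: P0: store L2 := 83  ⟶  MIII  (L2)  txn=BusRdX  M[L2]=70
step 2: P3: load  L2  ⟶  SIIS  (L2)  txn=BusRd+Flush  M[L2]=83
step 3: P0: store L2 := 44  ⟶  MIII  (L2)  txn=BusUpgr  M[L2]=83
step 4: P2: load  L2  ⟶  SISI  (L2)  txn=BusRd+Flush  M[L2]=44
step 5: P3: load  L1  ⟶  IIIE  (L1)  txn=BusRd  M[L1]=40
step 6: P2: load  L2  ⟶  SISI  (L2)  txn=∅  M[L2]=44
step 7: P3: store L5 := 83  ⟶  IIIM  (L5)  txn=BusRdX  M[L5]=80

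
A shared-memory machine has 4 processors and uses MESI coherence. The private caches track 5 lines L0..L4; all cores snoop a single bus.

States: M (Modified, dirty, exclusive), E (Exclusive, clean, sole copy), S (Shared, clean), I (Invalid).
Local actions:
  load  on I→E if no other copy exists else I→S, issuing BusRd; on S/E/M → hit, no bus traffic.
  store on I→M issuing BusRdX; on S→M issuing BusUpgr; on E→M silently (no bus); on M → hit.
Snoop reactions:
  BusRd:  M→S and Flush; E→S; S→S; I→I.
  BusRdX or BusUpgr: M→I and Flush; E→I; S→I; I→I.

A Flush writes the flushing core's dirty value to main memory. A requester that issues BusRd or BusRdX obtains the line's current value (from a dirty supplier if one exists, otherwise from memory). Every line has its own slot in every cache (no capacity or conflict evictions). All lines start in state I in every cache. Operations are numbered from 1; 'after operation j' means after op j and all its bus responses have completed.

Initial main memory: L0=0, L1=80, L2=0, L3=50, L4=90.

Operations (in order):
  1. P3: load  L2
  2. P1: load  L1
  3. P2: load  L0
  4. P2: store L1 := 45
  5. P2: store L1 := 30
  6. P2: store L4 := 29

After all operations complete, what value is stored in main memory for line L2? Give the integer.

1. P3: load  L2  bus=[BusRd]  L2: P0=I P1=I P2=I P3=E  mem[L2]=0
2. P1: load  L1  bus=[BusRd]  L1: P0=I P1=E P2=I P3=I  mem[L1]=80
3. P2: load  L0  bus=[BusRd]  L0: P0=I P1=I P2=E P3=I  mem[L0]=0
4. P2: store L1 := 45  bus=[BusRdX]  L1: P0=I P1=I P2=M P3=I  mem[L1]=80
5. P2: store L1 := 30  bus=[-]  L1: P0=I P1=I P2=M P3=I  mem[L1]=80
6. P2: store L4 := 29  bus=[BusRdX]  L4: P0=I P1=I P2=M P3=I  mem[L4]=90

memory[L2] = 0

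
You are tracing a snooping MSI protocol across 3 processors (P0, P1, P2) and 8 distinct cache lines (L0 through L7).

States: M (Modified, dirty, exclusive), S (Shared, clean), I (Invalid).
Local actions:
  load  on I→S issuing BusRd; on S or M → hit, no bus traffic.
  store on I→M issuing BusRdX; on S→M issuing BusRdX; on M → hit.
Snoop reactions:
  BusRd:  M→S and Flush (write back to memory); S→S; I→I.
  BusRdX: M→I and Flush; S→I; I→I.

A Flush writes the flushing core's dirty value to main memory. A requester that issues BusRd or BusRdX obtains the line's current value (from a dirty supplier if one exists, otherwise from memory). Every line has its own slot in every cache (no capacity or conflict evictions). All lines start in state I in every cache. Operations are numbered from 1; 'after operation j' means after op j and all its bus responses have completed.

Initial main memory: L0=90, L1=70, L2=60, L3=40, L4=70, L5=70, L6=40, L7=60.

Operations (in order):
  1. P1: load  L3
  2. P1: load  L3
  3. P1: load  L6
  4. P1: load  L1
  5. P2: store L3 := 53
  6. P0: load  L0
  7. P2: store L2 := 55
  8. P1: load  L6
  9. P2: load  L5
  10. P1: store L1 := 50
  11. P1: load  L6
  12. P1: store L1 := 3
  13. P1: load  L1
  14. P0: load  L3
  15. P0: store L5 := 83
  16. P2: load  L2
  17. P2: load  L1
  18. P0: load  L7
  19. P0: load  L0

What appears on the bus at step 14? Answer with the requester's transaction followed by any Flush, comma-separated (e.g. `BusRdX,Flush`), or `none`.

step 1: P1: load  L3  ⟶  ISI  (L3)  txn=BusRd  M[L3]=40
step 2: P1: load  L3  ⟶  ISI  (L3)  txn=∅  M[L3]=40
step 3: P1: load  L6  ⟶  ISI  (L6)  txn=BusRd  M[L6]=40
step 4: P1: load  L1  ⟶  ISI  (L1)  txn=BusRd  M[L1]=70
step 5: P2: store L3 := 53  ⟶  IIM  (L3)  txn=BusRdX  M[L3]=40
step 6: P0: load  L0  ⟶  SII  (L0)  txn=BusRd  M[L0]=90
step 7: P2: store L2 := 55  ⟶  IIM  (L2)  txn=BusRdX  M[L2]=60
step 8: P1: load  L6  ⟶  ISI  (L6)  txn=∅  M[L6]=40
step 9: P2: load  L5  ⟶  IIS  (L5)  txn=BusRd  M[L5]=70
step 10: P1: store L1 := 50  ⟶  IMI  (L1)  txn=BusRdX  M[L1]=70
step 11: P1: load  L6  ⟶  ISI  (L6)  txn=∅  M[L6]=40
step 12: P1: store L1 := 3  ⟶  IMI  (L1)  txn=∅  M[L1]=70
step 13: P1: load  L1  ⟶  IMI  (L1)  txn=∅  M[L1]=70
step 14: P0: load  L3  ⟶  SIS  (L3)  txn=BusRd+Flush  M[L3]=53
step 15: P0: store L5 := 83  ⟶  MII  (L5)  txn=BusRdX  M[L5]=70
step 16: P2: load  L2  ⟶  IIM  (L2)  txn=∅  M[L2]=60
step 17: P2: load  L1  ⟶  ISS  (L1)  txn=BusRd+Flush  M[L1]=3
step 18: P0: load  L7  ⟶  SII  (L7)  txn=BusRd  M[L7]=60
step 19: P0: load  L0  ⟶  SII  (L0)  txn=∅  M[L0]=90

bus = BusRd,Flush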